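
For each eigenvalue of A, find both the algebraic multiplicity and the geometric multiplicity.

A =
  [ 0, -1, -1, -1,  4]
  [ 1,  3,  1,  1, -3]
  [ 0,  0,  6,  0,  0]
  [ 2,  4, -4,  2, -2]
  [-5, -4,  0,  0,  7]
λ = 2: alg = 3, geom = 1; λ = 6: alg = 2, geom = 2

Step 1 — factor the characteristic polynomial to read off the algebraic multiplicities:
  χ_A(x) = (x - 6)^2*(x - 2)^3

Step 2 — compute geometric multiplicities via the rank-nullity identity g(λ) = n − rank(A − λI):
  rank(A − (2)·I) = 4, so dim ker(A − (2)·I) = n − 4 = 1
  rank(A − (6)·I) = 3, so dim ker(A − (6)·I) = n − 3 = 2

Summary:
  λ = 2: algebraic multiplicity = 3, geometric multiplicity = 1
  λ = 6: algebraic multiplicity = 2, geometric multiplicity = 2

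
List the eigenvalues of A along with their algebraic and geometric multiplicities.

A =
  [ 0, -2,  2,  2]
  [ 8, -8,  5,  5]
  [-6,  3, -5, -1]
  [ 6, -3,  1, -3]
λ = -4: alg = 4, geom = 2

Step 1 — factor the characteristic polynomial to read off the algebraic multiplicities:
  χ_A(x) = (x + 4)^4

Step 2 — compute geometric multiplicities via the rank-nullity identity g(λ) = n − rank(A − λI):
  rank(A − (-4)·I) = 2, so dim ker(A − (-4)·I) = n − 2 = 2

Summary:
  λ = -4: algebraic multiplicity = 4, geometric multiplicity = 2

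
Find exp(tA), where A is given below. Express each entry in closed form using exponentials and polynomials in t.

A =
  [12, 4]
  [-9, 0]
e^{tA} =
  [6*t*exp(6*t) + exp(6*t), 4*t*exp(6*t)]
  [-9*t*exp(6*t), -6*t*exp(6*t) + exp(6*t)]

Strategy: write A = P · J · P⁻¹ where J is a Jordan canonical form, so e^{tA} = P · e^{tJ} · P⁻¹, and e^{tJ} can be computed block-by-block.

A has Jordan form
J =
  [6, 1]
  [0, 6]
(up to reordering of blocks).

Per-block formulas:
  For a 2×2 Jordan block J_2(6): exp(t · J_2(6)) = e^(6t)·(I + t·N), where N is the 2×2 nilpotent shift.

After assembling e^{tJ} and conjugating by P, we get:

e^{tA} =
  [6*t*exp(6*t) + exp(6*t), 4*t*exp(6*t)]
  [-9*t*exp(6*t), -6*t*exp(6*t) + exp(6*t)]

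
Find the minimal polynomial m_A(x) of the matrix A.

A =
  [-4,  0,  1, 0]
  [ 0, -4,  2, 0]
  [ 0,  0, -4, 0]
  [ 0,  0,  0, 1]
x^3 + 7*x^2 + 8*x - 16

The characteristic polynomial is χ_A(x) = (x - 1)*(x + 4)^3, so the eigenvalues are known. The minimal polynomial is
  m_A(x) = Π_λ (x − λ)^{k_λ}
where k_λ is the size of the *largest* Jordan block for λ (equivalently, the smallest k with (A − λI)^k v = 0 for every generalised eigenvector v of λ).

  λ = -4: largest Jordan block has size 2, contributing (x + 4)^2
  λ = 1: largest Jordan block has size 1, contributing (x − 1)

So m_A(x) = (x - 1)*(x + 4)^2 = x^3 + 7*x^2 + 8*x - 16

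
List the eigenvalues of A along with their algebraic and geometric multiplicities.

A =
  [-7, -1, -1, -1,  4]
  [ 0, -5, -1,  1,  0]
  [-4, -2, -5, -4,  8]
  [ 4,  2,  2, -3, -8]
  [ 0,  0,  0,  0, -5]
λ = -5: alg = 5, geom = 3

Step 1 — factor the characteristic polynomial to read off the algebraic multiplicities:
  χ_A(x) = (x + 5)^5

Step 2 — compute geometric multiplicities via the rank-nullity identity g(λ) = n − rank(A − λI):
  rank(A − (-5)·I) = 2, so dim ker(A − (-5)·I) = n − 2 = 3

Summary:
  λ = -5: algebraic multiplicity = 5, geometric multiplicity = 3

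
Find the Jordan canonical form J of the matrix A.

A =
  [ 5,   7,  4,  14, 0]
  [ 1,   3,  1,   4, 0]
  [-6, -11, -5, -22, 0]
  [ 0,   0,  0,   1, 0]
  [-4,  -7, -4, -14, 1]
J_3(1) ⊕ J_1(1) ⊕ J_1(1)

The characteristic polynomial is
  det(x·I − A) = x^5 - 5*x^4 + 10*x^3 - 10*x^2 + 5*x - 1 = (x - 1)^5

Eigenvalues and multiplicities (the geometric multiplicity of λ is n − rank(A − λI), which equals the number of Jordan blocks for λ):
  λ = 1: algebraic multiplicity = 5, geometric multiplicity = 3

Determining the block sizes for each eigenvalue:
  λ = 1: with am = 5 and gm = 3, the partition is not yet determined (e.g. several partitions of 5 into 3 parts exist). Let N = A − (1)·I. Computing rank(N^1) = 2, rank(N^2) = 1, rank(N^3) = 0; the number of blocks of size ≥ j is rank(N^{j−1}) − rank(N^j), giving [3, 1, 1]. So we have 1 block(s) of size 3, 2 block(s) of size 1 → block sizes [3, 1, 1]

Assembling the blocks gives a Jordan form
J =
  [1, 1, 0, 0, 0]
  [0, 1, 1, 0, 0]
  [0, 0, 1, 0, 0]
  [0, 0, 0, 1, 0]
  [0, 0, 0, 0, 1]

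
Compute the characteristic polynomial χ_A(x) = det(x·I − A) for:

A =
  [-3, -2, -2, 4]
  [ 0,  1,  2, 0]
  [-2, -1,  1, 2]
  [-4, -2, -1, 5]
x^4 - 4*x^3 + 6*x^2 - 4*x + 1

Expanding det(x·I − A) (e.g. by cofactor expansion or by noting that A is similar to its Jordan form J, which has the same characteristic polynomial as A) gives
  χ_A(x) = x^4 - 4*x^3 + 6*x^2 - 4*x + 1
which factors as (x - 1)^4. The eigenvalues (with algebraic multiplicities) are λ = 1 with multiplicity 4.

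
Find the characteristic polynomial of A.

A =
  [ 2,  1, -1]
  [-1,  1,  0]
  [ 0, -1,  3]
x^3 - 6*x^2 + 12*x - 8

Expanding det(x·I − A) (e.g. by cofactor expansion or by noting that A is similar to its Jordan form J, which has the same characteristic polynomial as A) gives
  χ_A(x) = x^3 - 6*x^2 + 12*x - 8
which factors as (x - 2)^3. The eigenvalues (with algebraic multiplicities) are λ = 2 with multiplicity 3.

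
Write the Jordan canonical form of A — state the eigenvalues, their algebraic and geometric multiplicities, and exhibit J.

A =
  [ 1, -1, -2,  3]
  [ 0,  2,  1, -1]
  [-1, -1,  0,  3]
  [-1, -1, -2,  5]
J_3(2) ⊕ J_1(2)

The characteristic polynomial is
  det(x·I − A) = x^4 - 8*x^3 + 24*x^2 - 32*x + 16 = (x - 2)^4

Eigenvalues and multiplicities (the geometric multiplicity of λ is n − rank(A − λI), which equals the number of Jordan blocks for λ):
  λ = 2: algebraic multiplicity = 4, geometric multiplicity = 2

Determining the block sizes for each eigenvalue:
  λ = 2: with am = 4 and gm = 2, the partition is not yet determined (e.g. several partitions of 4 into 2 parts exist). Let N = A − (2)·I. Computing rank(N^1) = 2, rank(N^2) = 1, rank(N^3) = 0; the number of blocks of size ≥ j is rank(N^{j−1}) − rank(N^j), giving [2, 1, 1]. So we have 1 block(s) of size 3, 1 block(s) of size 1 → block sizes [3, 1]

Assembling the blocks gives a Jordan form
J =
  [2, 1, 0, 0]
  [0, 2, 1, 0]
  [0, 0, 2, 0]
  [0, 0, 0, 2]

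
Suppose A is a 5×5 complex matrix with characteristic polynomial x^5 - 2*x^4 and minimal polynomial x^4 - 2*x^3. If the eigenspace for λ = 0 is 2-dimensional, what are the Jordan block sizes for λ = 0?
Block sizes for λ = 0: [3, 1]

Step 1 — from the characteristic polynomial, algebraic multiplicity of λ = 0 is 4. From dim ker(A − (0)·I) = 2, there are exactly 2 Jordan blocks for λ = 0.
Step 2 — from the minimal polynomial, the factor (x − 0)^3 tells us the largest block for λ = 0 has size 3.
Step 3 — with total size 4, 2 blocks, and largest block 3, the block sizes (in nonincreasing order) are [3, 1].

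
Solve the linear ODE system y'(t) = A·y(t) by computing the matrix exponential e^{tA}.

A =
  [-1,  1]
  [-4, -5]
e^{tA} =
  [2*t*exp(-3*t) + exp(-3*t), t*exp(-3*t)]
  [-4*t*exp(-3*t), -2*t*exp(-3*t) + exp(-3*t)]

Strategy: write A = P · J · P⁻¹ where J is a Jordan canonical form, so e^{tA} = P · e^{tJ} · P⁻¹, and e^{tJ} can be computed block-by-block.

A has Jordan form
J =
  [-3,  1]
  [ 0, -3]
(up to reordering of blocks).

Per-block formulas:
  For a 2×2 Jordan block J_2(-3): exp(t · J_2(-3)) = e^(-3t)·(I + t·N), where N is the 2×2 nilpotent shift.

After assembling e^{tJ} and conjugating by P, we get:

e^{tA} =
  [2*t*exp(-3*t) + exp(-3*t), t*exp(-3*t)]
  [-4*t*exp(-3*t), -2*t*exp(-3*t) + exp(-3*t)]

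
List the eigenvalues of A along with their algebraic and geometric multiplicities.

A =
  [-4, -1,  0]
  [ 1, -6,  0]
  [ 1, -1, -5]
λ = -5: alg = 3, geom = 2

Step 1 — factor the characteristic polynomial to read off the algebraic multiplicities:
  χ_A(x) = (x + 5)^3

Step 2 — compute geometric multiplicities via the rank-nullity identity g(λ) = n − rank(A − λI):
  rank(A − (-5)·I) = 1, so dim ker(A − (-5)·I) = n − 1 = 2

Summary:
  λ = -5: algebraic multiplicity = 3, geometric multiplicity = 2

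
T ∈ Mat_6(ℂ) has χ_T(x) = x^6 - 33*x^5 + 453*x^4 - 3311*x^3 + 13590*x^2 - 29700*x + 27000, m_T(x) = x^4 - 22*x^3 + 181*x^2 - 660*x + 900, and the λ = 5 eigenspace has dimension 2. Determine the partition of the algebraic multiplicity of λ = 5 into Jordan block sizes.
Block sizes for λ = 5: [2, 1]

Step 1 — from the characteristic polynomial, algebraic multiplicity of λ = 5 is 3. From dim ker(T − (5)·I) = 2, there are exactly 2 Jordan blocks for λ = 5.
Step 2 — from the minimal polynomial, the factor (x − 5)^2 tells us the largest block for λ = 5 has size 2.
Step 3 — with total size 3, 2 blocks, and largest block 2, the block sizes (in nonincreasing order) are [2, 1].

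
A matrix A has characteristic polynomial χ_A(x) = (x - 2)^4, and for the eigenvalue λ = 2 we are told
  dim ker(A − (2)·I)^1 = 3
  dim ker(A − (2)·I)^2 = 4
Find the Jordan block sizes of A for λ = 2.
Block sizes for λ = 2: [2, 1, 1]

From the dimensions of kernels of powers, the number of Jordan blocks of size at least j is d_j − d_{j−1} where d_j = dim ker(N^j) (with d_0 = 0). Computing the differences gives [3, 1].
The number of blocks of size exactly k is (#blocks of size ≥ k) − (#blocks of size ≥ k + 1), so the partition is: 2 block(s) of size 1, 1 block(s) of size 2.
In nonincreasing order the block sizes are [2, 1, 1].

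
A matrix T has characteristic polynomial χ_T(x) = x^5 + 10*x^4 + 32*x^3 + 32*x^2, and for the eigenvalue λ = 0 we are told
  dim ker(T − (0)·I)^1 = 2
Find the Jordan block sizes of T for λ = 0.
Block sizes for λ = 0: [1, 1]

From the dimensions of kernels of powers, the number of Jordan blocks of size at least j is d_j − d_{j−1} where d_j = dim ker(N^j) (with d_0 = 0). Computing the differences gives [2].
The number of blocks of size exactly k is (#blocks of size ≥ k) − (#blocks of size ≥ k + 1), so the partition is: 2 block(s) of size 1.
In nonincreasing order the block sizes are [1, 1].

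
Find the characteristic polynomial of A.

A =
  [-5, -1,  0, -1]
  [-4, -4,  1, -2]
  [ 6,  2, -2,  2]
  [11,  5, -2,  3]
x^4 + 8*x^3 + 24*x^2 + 32*x + 16

Expanding det(x·I − A) (e.g. by cofactor expansion or by noting that A is similar to its Jordan form J, which has the same characteristic polynomial as A) gives
  χ_A(x) = x^4 + 8*x^3 + 24*x^2 + 32*x + 16
which factors as (x + 2)^4. The eigenvalues (with algebraic multiplicities) are λ = -2 with multiplicity 4.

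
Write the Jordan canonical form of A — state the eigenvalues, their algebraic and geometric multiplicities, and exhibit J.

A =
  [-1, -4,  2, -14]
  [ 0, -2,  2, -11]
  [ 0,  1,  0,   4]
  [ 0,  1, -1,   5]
J_1(-1) ⊕ J_3(1)

The characteristic polynomial is
  det(x·I − A) = x^4 - 2*x^3 + 2*x - 1 = (x - 1)^3*(x + 1)

Eigenvalues and multiplicities (the geometric multiplicity of λ is n − rank(A − λI), which equals the number of Jordan blocks for λ):
  λ = -1: algebraic multiplicity = 1, geometric multiplicity = 1
  λ = 1: algebraic multiplicity = 3, geometric multiplicity = 1

Determining the block sizes for each eigenvalue:
  λ = -1: one block (gm = 1), so the single block has size am = 1 → block sizes [1]
  λ = 1: one block (gm = 1), so the single block has size am = 3 → block sizes [3]

Assembling the blocks gives a Jordan form
J =
  [-1, 0, 0, 0]
  [ 0, 1, 1, 0]
  [ 0, 0, 1, 1]
  [ 0, 0, 0, 1]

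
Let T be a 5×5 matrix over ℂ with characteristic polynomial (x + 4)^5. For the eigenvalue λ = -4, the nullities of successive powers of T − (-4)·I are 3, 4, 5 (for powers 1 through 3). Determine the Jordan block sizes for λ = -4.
Block sizes for λ = -4: [3, 1, 1]

From the dimensions of kernels of powers, the number of Jordan blocks of size at least j is d_j − d_{j−1} where d_j = dim ker(N^j) (with d_0 = 0). Computing the differences gives [3, 1, 1].
The number of blocks of size exactly k is (#blocks of size ≥ k) − (#blocks of size ≥ k + 1), so the partition is: 2 block(s) of size 1, 1 block(s) of size 3.
In nonincreasing order the block sizes are [3, 1, 1].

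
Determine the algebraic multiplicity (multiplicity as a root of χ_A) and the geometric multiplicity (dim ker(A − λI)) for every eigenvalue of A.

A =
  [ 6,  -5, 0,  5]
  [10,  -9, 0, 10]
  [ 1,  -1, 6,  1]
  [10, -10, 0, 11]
λ = 1: alg = 2, geom = 2; λ = 6: alg = 2, geom = 1

Step 1 — factor the characteristic polynomial to read off the algebraic multiplicities:
  χ_A(x) = (x - 6)^2*(x - 1)^2

Step 2 — compute geometric multiplicities via the rank-nullity identity g(λ) = n − rank(A − λI):
  rank(A − (1)·I) = 2, so dim ker(A − (1)·I) = n − 2 = 2
  rank(A − (6)·I) = 3, so dim ker(A − (6)·I) = n − 3 = 1

Summary:
  λ = 1: algebraic multiplicity = 2, geometric multiplicity = 2
  λ = 6: algebraic multiplicity = 2, geometric multiplicity = 1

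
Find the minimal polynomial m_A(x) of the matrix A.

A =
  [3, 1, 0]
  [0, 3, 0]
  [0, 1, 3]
x^2 - 6*x + 9

The characteristic polynomial is χ_A(x) = (x - 3)^3, so the eigenvalues are known. The minimal polynomial is
  m_A(x) = Π_λ (x − λ)^{k_λ}
where k_λ is the size of the *largest* Jordan block for λ (equivalently, the smallest k with (A − λI)^k v = 0 for every generalised eigenvector v of λ).

  λ = 3: largest Jordan block has size 2, contributing (x − 3)^2

So m_A(x) = (x - 3)^2 = x^2 - 6*x + 9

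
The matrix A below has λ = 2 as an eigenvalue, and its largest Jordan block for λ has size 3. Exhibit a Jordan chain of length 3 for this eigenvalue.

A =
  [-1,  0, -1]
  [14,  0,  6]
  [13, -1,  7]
A Jordan chain for λ = 2 of length 3:
v_1 = (-4, 8, 12)ᵀ
v_2 = (-3, 14, 13)ᵀ
v_3 = (1, 0, 0)ᵀ

Let N = A − (2)·I. We want v_3 with N^3 v_3 = 0 but N^2 v_3 ≠ 0; then v_{j-1} := N · v_j for j = 3, …, 2.

Pick v_3 = (1, 0, 0)ᵀ.
Then v_2 = N · v_3 = (-3, 14, 13)ᵀ.
Then v_1 = N · v_2 = (-4, 8, 12)ᵀ.

Sanity check: (A − (2)·I) v_1 = (0, 0, 0)ᵀ = 0. ✓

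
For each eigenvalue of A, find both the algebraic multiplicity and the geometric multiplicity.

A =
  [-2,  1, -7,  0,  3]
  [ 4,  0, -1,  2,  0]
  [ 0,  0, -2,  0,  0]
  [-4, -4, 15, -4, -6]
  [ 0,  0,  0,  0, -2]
λ = -2: alg = 5, geom = 3

Step 1 — factor the characteristic polynomial to read off the algebraic multiplicities:
  χ_A(x) = (x + 2)^5

Step 2 — compute geometric multiplicities via the rank-nullity identity g(λ) = n − rank(A − λI):
  rank(A − (-2)·I) = 2, so dim ker(A − (-2)·I) = n − 2 = 3

Summary:
  λ = -2: algebraic multiplicity = 5, geometric multiplicity = 3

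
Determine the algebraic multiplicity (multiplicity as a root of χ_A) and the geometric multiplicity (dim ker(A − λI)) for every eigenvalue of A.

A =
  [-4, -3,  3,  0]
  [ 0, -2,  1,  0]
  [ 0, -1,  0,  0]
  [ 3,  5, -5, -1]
λ = -4: alg = 1, geom = 1; λ = -1: alg = 3, geom = 2

Step 1 — factor the characteristic polynomial to read off the algebraic multiplicities:
  χ_A(x) = (x + 1)^3*(x + 4)

Step 2 — compute geometric multiplicities via the rank-nullity identity g(λ) = n − rank(A − λI):
  rank(A − (-4)·I) = 3, so dim ker(A − (-4)·I) = n − 3 = 1
  rank(A − (-1)·I) = 2, so dim ker(A − (-1)·I) = n − 2 = 2

Summary:
  λ = -4: algebraic multiplicity = 1, geometric multiplicity = 1
  λ = -1: algebraic multiplicity = 3, geometric multiplicity = 2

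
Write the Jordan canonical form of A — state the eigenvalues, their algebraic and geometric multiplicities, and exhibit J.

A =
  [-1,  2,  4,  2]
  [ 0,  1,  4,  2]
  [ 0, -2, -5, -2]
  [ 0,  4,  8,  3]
J_1(-1) ⊕ J_1(-1) ⊕ J_1(-1) ⊕ J_1(1)

The characteristic polynomial is
  det(x·I − A) = x^4 + 2*x^3 - 2*x - 1 = (x - 1)*(x + 1)^3

Eigenvalues and multiplicities (the geometric multiplicity of λ is n − rank(A − λI), which equals the number of Jordan blocks for λ):
  λ = -1: algebraic multiplicity = 3, geometric multiplicity = 3
  λ = 1: algebraic multiplicity = 1, geometric multiplicity = 1

Determining the block sizes for each eigenvalue:
  λ = -1: gm = am = 3, so every block has size 1 → block sizes [1, 1, 1]
  λ = 1: one block (gm = 1), so the single block has size am = 1 → block sizes [1]

Assembling the blocks gives a Jordan form
J =
  [-1,  0,  0, 0]
  [ 0, -1,  0, 0]
  [ 0,  0, -1, 0]
  [ 0,  0,  0, 1]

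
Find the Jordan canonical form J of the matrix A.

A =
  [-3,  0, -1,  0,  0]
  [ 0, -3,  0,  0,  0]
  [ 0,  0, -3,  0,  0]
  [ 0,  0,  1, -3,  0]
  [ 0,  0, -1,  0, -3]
J_2(-3) ⊕ J_1(-3) ⊕ J_1(-3) ⊕ J_1(-3)

The characteristic polynomial is
  det(x·I − A) = x^5 + 15*x^4 + 90*x^3 + 270*x^2 + 405*x + 243 = (x + 3)^5

Eigenvalues and multiplicities (the geometric multiplicity of λ is n − rank(A − λI), which equals the number of Jordan blocks for λ):
  λ = -3: algebraic multiplicity = 5, geometric multiplicity = 4

Determining the block sizes for each eigenvalue:
  λ = -3: 4 blocks summing to 5 forces exactly one block of size 2 and the rest size 1 → block sizes [2, 1, 1, 1]

Assembling the blocks gives a Jordan form
J =
  [-3,  1,  0,  0,  0]
  [ 0, -3,  0,  0,  0]
  [ 0,  0, -3,  0,  0]
  [ 0,  0,  0, -3,  0]
  [ 0,  0,  0,  0, -3]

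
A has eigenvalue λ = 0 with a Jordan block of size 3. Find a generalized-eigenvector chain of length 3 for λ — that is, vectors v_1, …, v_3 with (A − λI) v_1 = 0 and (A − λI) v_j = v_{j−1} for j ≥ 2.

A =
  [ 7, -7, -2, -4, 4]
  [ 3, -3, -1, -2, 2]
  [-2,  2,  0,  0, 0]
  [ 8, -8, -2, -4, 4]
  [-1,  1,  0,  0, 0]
A Jordan chain for λ = 0 of length 3:
v_1 = (-4, -4, -8, 0, -4)ᵀ
v_2 = (7, 3, -2, 8, -1)ᵀ
v_3 = (1, 0, 0, 0, 0)ᵀ

Let N = A − (0)·I. We want v_3 with N^3 v_3 = 0 but N^2 v_3 ≠ 0; then v_{j-1} := N · v_j for j = 3, …, 2.

Pick v_3 = (1, 0, 0, 0, 0)ᵀ.
Then v_2 = N · v_3 = (7, 3, -2, 8, -1)ᵀ.
Then v_1 = N · v_2 = (-4, -4, -8, 0, -4)ᵀ.

Sanity check: (A − (0)·I) v_1 = (0, 0, 0, 0, 0)ᵀ = 0. ✓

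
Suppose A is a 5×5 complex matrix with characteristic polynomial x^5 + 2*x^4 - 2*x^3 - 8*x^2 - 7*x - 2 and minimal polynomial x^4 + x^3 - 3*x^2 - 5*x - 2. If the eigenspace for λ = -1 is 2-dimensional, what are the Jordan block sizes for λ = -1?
Block sizes for λ = -1: [3, 1]

Step 1 — from the characteristic polynomial, algebraic multiplicity of λ = -1 is 4. From dim ker(A − (-1)·I) = 2, there are exactly 2 Jordan blocks for λ = -1.
Step 2 — from the minimal polynomial, the factor (x + 1)^3 tells us the largest block for λ = -1 has size 3.
Step 3 — with total size 4, 2 blocks, and largest block 3, the block sizes (in nonincreasing order) are [3, 1].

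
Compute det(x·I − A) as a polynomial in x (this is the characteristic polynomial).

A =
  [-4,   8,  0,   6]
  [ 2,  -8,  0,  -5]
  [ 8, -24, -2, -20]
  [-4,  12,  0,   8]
x^4 + 6*x^3 + 12*x^2 + 8*x

Expanding det(x·I − A) (e.g. by cofactor expansion or by noting that A is similar to its Jordan form J, which has the same characteristic polynomial as A) gives
  χ_A(x) = x^4 + 6*x^3 + 12*x^2 + 8*x
which factors as x*(x + 2)^3. The eigenvalues (with algebraic multiplicities) are λ = -2 with multiplicity 3, λ = 0 with multiplicity 1.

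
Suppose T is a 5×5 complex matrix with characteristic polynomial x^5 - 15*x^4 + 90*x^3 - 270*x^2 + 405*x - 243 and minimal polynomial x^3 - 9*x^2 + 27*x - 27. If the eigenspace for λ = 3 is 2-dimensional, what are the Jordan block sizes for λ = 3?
Block sizes for λ = 3: [3, 2]

Step 1 — from the characteristic polynomial, algebraic multiplicity of λ = 3 is 5. From dim ker(T − (3)·I) = 2, there are exactly 2 Jordan blocks for λ = 3.
Step 2 — from the minimal polynomial, the factor (x − 3)^3 tells us the largest block for λ = 3 has size 3.
Step 3 — with total size 5, 2 blocks, and largest block 3, the block sizes (in nonincreasing order) are [3, 2].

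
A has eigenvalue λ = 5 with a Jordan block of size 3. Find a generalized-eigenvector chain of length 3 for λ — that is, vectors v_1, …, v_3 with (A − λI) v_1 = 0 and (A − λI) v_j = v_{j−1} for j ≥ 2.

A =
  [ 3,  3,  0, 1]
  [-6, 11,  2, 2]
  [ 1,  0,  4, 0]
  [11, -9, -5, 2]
A Jordan chain for λ = 5 of length 3:
v_1 = (-3, 0, -3, -6)ᵀ
v_2 = (-2, -6, 1, 11)ᵀ
v_3 = (1, 0, 0, 0)ᵀ

Let N = A − (5)·I. We want v_3 with N^3 v_3 = 0 but N^2 v_3 ≠ 0; then v_{j-1} := N · v_j for j = 3, …, 2.

Pick v_3 = (1, 0, 0, 0)ᵀ.
Then v_2 = N · v_3 = (-2, -6, 1, 11)ᵀ.
Then v_1 = N · v_2 = (-3, 0, -3, -6)ᵀ.

Sanity check: (A − (5)·I) v_1 = (0, 0, 0, 0)ᵀ = 0. ✓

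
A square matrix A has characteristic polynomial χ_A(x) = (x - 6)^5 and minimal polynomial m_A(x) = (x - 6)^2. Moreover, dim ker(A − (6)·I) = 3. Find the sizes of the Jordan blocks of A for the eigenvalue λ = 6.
Block sizes for λ = 6: [2, 2, 1]

Step 1 — from the characteristic polynomial, algebraic multiplicity of λ = 6 is 5. From dim ker(A − (6)·I) = 3, there are exactly 3 Jordan blocks for λ = 6.
Step 2 — from the minimal polynomial, the factor (x − 6)^2 tells us the largest block for λ = 6 has size 2.
Step 3 — with total size 5, 3 blocks, and largest block 2, the block sizes (in nonincreasing order) are [2, 2, 1].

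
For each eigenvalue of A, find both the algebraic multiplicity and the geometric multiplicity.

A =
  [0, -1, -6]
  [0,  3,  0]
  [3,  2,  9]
λ = 3: alg = 2, geom = 1; λ = 6: alg = 1, geom = 1

Step 1 — factor the characteristic polynomial to read off the algebraic multiplicities:
  χ_A(x) = (x - 6)*(x - 3)^2

Step 2 — compute geometric multiplicities via the rank-nullity identity g(λ) = n − rank(A − λI):
  rank(A − (3)·I) = 2, so dim ker(A − (3)·I) = n − 2 = 1
  rank(A − (6)·I) = 2, so dim ker(A − (6)·I) = n − 2 = 1

Summary:
  λ = 3: algebraic multiplicity = 2, geometric multiplicity = 1
  λ = 6: algebraic multiplicity = 1, geometric multiplicity = 1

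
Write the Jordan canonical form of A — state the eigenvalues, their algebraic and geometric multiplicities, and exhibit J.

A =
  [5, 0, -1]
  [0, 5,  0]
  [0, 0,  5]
J_2(5) ⊕ J_1(5)

The characteristic polynomial is
  det(x·I − A) = x^3 - 15*x^2 + 75*x - 125 = (x - 5)^3

Eigenvalues and multiplicities (the geometric multiplicity of λ is n − rank(A − λI), which equals the number of Jordan blocks for λ):
  λ = 5: algebraic multiplicity = 3, geometric multiplicity = 2

Determining the block sizes for each eigenvalue:
  λ = 5: 2 blocks summing to 3 forces exactly one block of size 2 and the rest size 1 → block sizes [2, 1]

Assembling the blocks gives a Jordan form
J =
  [5, 1, 0]
  [0, 5, 0]
  [0, 0, 5]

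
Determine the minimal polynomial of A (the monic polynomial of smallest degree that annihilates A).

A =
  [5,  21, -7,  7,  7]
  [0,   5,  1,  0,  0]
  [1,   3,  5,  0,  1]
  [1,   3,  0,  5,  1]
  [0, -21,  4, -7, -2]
x^4 - 13*x^3 + 45*x^2 + 25*x - 250

The characteristic polynomial is χ_A(x) = (x - 5)^4*(x + 2), so the eigenvalues are known. The minimal polynomial is
  m_A(x) = Π_λ (x − λ)^{k_λ}
where k_λ is the size of the *largest* Jordan block for λ (equivalently, the smallest k with (A − λI)^k v = 0 for every generalised eigenvector v of λ).

  λ = -2: largest Jordan block has size 1, contributing (x + 2)
  λ = 5: largest Jordan block has size 3, contributing (x − 5)^3

So m_A(x) = (x - 5)^3*(x + 2) = x^4 - 13*x^3 + 45*x^2 + 25*x - 250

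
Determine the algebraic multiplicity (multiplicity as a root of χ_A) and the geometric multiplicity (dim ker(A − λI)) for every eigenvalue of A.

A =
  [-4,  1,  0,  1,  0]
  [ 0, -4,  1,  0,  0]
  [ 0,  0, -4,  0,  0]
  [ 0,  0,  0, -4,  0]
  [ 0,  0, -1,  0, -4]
λ = -4: alg = 5, geom = 3

Step 1 — factor the characteristic polynomial to read off the algebraic multiplicities:
  χ_A(x) = (x + 4)^5

Step 2 — compute geometric multiplicities via the rank-nullity identity g(λ) = n − rank(A − λI):
  rank(A − (-4)·I) = 2, so dim ker(A − (-4)·I) = n − 2 = 3

Summary:
  λ = -4: algebraic multiplicity = 5, geometric multiplicity = 3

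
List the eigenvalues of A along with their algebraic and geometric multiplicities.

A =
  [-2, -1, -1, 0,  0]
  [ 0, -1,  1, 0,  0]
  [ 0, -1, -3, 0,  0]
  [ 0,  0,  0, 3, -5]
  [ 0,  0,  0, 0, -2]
λ = -2: alg = 4, geom = 3; λ = 3: alg = 1, geom = 1

Step 1 — factor the characteristic polynomial to read off the algebraic multiplicities:
  χ_A(x) = (x - 3)*(x + 2)^4

Step 2 — compute geometric multiplicities via the rank-nullity identity g(λ) = n − rank(A − λI):
  rank(A − (-2)·I) = 2, so dim ker(A − (-2)·I) = n − 2 = 3
  rank(A − (3)·I) = 4, so dim ker(A − (3)·I) = n − 4 = 1

Summary:
  λ = -2: algebraic multiplicity = 4, geometric multiplicity = 3
  λ = 3: algebraic multiplicity = 1, geometric multiplicity = 1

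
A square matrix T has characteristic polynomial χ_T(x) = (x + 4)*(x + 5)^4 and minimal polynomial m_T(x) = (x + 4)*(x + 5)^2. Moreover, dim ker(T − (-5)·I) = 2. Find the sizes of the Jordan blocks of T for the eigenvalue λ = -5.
Block sizes for λ = -5: [2, 2]

Step 1 — from the characteristic polynomial, algebraic multiplicity of λ = -5 is 4. From dim ker(T − (-5)·I) = 2, there are exactly 2 Jordan blocks for λ = -5.
Step 2 — from the minimal polynomial, the factor (x + 5)^2 tells us the largest block for λ = -5 has size 2.
Step 3 — with total size 4, 2 blocks, and largest block 2, the block sizes (in nonincreasing order) are [2, 2].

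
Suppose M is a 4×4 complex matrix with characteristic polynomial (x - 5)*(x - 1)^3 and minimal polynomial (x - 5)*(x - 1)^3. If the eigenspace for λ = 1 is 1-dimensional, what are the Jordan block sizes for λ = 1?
Block sizes for λ = 1: [3]

Step 1 — from the characteristic polynomial, algebraic multiplicity of λ = 1 is 3. From dim ker(M − (1)·I) = 1, there are exactly 1 Jordan blocks for λ = 1.
Step 2 — from the minimal polynomial, the factor (x − 1)^3 tells us the largest block for λ = 1 has size 3.
Step 3 — with total size 3, 1 blocks, and largest block 3, the block sizes (in nonincreasing order) are [3].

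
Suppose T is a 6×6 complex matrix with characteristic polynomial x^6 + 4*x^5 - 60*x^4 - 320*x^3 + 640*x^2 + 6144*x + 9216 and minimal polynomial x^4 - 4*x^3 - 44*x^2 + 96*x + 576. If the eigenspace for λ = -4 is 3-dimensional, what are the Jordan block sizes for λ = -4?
Block sizes for λ = -4: [2, 1, 1]

Step 1 — from the characteristic polynomial, algebraic multiplicity of λ = -4 is 4. From dim ker(T − (-4)·I) = 3, there are exactly 3 Jordan blocks for λ = -4.
Step 2 — from the minimal polynomial, the factor (x + 4)^2 tells us the largest block for λ = -4 has size 2.
Step 3 — with total size 4, 3 blocks, and largest block 2, the block sizes (in nonincreasing order) are [2, 1, 1].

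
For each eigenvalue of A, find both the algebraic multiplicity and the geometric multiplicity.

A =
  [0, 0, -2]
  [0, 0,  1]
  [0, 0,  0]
λ = 0: alg = 3, geom = 2

Step 1 — factor the characteristic polynomial to read off the algebraic multiplicities:
  χ_A(x) = x^3

Step 2 — compute geometric multiplicities via the rank-nullity identity g(λ) = n − rank(A − λI):
  rank(A − (0)·I) = 1, so dim ker(A − (0)·I) = n − 1 = 2

Summary:
  λ = 0: algebraic multiplicity = 3, geometric multiplicity = 2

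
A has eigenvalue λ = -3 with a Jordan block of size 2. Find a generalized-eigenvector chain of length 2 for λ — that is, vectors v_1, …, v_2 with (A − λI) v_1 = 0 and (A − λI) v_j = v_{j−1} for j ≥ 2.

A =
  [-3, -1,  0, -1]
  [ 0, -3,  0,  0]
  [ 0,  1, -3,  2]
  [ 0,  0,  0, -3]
A Jordan chain for λ = -3 of length 2:
v_1 = (-1, 0, 1, 0)ᵀ
v_2 = (0, 1, 0, 0)ᵀ

Let N = A − (-3)·I. We want v_2 with N^2 v_2 = 0 but N^1 v_2 ≠ 0; then v_{j-1} := N · v_j for j = 2, …, 2.

Pick v_2 = (0, 1, 0, 0)ᵀ.
Then v_1 = N · v_2 = (-1, 0, 1, 0)ᵀ.

Sanity check: (A − (-3)·I) v_1 = (0, 0, 0, 0)ᵀ = 0. ✓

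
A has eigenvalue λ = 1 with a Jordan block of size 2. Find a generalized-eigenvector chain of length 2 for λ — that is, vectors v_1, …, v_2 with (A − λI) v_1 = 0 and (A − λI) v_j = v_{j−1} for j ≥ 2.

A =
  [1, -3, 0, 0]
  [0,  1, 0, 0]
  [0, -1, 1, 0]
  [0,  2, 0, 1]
A Jordan chain for λ = 1 of length 2:
v_1 = (-3, 0, -1, 2)ᵀ
v_2 = (0, 1, 0, 0)ᵀ

Let N = A − (1)·I. We want v_2 with N^2 v_2 = 0 but N^1 v_2 ≠ 0; then v_{j-1} := N · v_j for j = 2, …, 2.

Pick v_2 = (0, 1, 0, 0)ᵀ.
Then v_1 = N · v_2 = (-3, 0, -1, 2)ᵀ.

Sanity check: (A − (1)·I) v_1 = (0, 0, 0, 0)ᵀ = 0. ✓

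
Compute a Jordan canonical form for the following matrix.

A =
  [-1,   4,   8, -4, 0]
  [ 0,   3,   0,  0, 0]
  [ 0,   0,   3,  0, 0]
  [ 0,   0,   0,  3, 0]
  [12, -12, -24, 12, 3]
J_1(-1) ⊕ J_1(3) ⊕ J_1(3) ⊕ J_1(3) ⊕ J_1(3)

The characteristic polynomial is
  det(x·I − A) = x^5 - 11*x^4 + 42*x^3 - 54*x^2 - 27*x + 81 = (x - 3)^4*(x + 1)

Eigenvalues and multiplicities (the geometric multiplicity of λ is n − rank(A − λI), which equals the number of Jordan blocks for λ):
  λ = -1: algebraic multiplicity = 1, geometric multiplicity = 1
  λ = 3: algebraic multiplicity = 4, geometric multiplicity = 4

Determining the block sizes for each eigenvalue:
  λ = -1: one block (gm = 1), so the single block has size am = 1 → block sizes [1]
  λ = 3: gm = am = 4, so every block has size 1 → block sizes [1, 1, 1, 1]

Assembling the blocks gives a Jordan form
J =
  [-1, 0, 0, 0, 0]
  [ 0, 3, 0, 0, 0]
  [ 0, 0, 3, 0, 0]
  [ 0, 0, 0, 3, 0]
  [ 0, 0, 0, 0, 3]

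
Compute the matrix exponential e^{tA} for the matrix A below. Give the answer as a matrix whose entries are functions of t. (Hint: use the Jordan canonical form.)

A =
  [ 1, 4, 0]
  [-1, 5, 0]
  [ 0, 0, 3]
e^{tA} =
  [-2*t*exp(3*t) + exp(3*t), 4*t*exp(3*t), 0]
  [-t*exp(3*t), 2*t*exp(3*t) + exp(3*t), 0]
  [0, 0, exp(3*t)]

Strategy: write A = P · J · P⁻¹ where J is a Jordan canonical form, so e^{tA} = P · e^{tJ} · P⁻¹, and e^{tJ} can be computed block-by-block.

A has Jordan form
J =
  [3, 1, 0]
  [0, 3, 0]
  [0, 0, 3]
(up to reordering of blocks).

Per-block formulas:
  For a 1×1 block at λ = 3: exp(t · [3]) = [e^(3t)].
  For a 2×2 Jordan block J_2(3): exp(t · J_2(3)) = e^(3t)·(I + t·N), where N is the 2×2 nilpotent shift.

After assembling e^{tJ} and conjugating by P, we get:

e^{tA} =
  [-2*t*exp(3*t) + exp(3*t), 4*t*exp(3*t), 0]
  [-t*exp(3*t), 2*t*exp(3*t) + exp(3*t), 0]
  [0, 0, exp(3*t)]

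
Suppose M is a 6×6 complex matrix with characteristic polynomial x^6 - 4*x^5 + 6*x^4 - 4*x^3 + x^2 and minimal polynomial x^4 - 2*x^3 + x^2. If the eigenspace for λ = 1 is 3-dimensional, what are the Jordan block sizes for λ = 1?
Block sizes for λ = 1: [2, 1, 1]

Step 1 — from the characteristic polynomial, algebraic multiplicity of λ = 1 is 4. From dim ker(M − (1)·I) = 3, there are exactly 3 Jordan blocks for λ = 1.
Step 2 — from the minimal polynomial, the factor (x − 1)^2 tells us the largest block for λ = 1 has size 2.
Step 3 — with total size 4, 3 blocks, and largest block 2, the block sizes (in nonincreasing order) are [2, 1, 1].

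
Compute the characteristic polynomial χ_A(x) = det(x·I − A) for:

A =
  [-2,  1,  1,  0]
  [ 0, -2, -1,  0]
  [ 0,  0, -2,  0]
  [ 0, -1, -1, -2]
x^4 + 8*x^3 + 24*x^2 + 32*x + 16

Expanding det(x·I − A) (e.g. by cofactor expansion or by noting that A is similar to its Jordan form J, which has the same characteristic polynomial as A) gives
  χ_A(x) = x^4 + 8*x^3 + 24*x^2 + 32*x + 16
which factors as (x + 2)^4. The eigenvalues (with algebraic multiplicities) are λ = -2 with multiplicity 4.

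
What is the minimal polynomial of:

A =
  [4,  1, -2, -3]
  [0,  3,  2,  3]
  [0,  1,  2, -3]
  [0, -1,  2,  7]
x^2 - 8*x + 16

The characteristic polynomial is χ_A(x) = (x - 4)^4, so the eigenvalues are known. The minimal polynomial is
  m_A(x) = Π_λ (x − λ)^{k_λ}
where k_λ is the size of the *largest* Jordan block for λ (equivalently, the smallest k with (A − λI)^k v = 0 for every generalised eigenvector v of λ).

  λ = 4: largest Jordan block has size 2, contributing (x − 4)^2

So m_A(x) = (x - 4)^2 = x^2 - 8*x + 16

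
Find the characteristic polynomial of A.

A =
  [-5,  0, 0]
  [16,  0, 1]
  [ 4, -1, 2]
x^3 + 3*x^2 - 9*x + 5

Expanding det(x·I − A) (e.g. by cofactor expansion or by noting that A is similar to its Jordan form J, which has the same characteristic polynomial as A) gives
  χ_A(x) = x^3 + 3*x^2 - 9*x + 5
which factors as (x - 1)^2*(x + 5). The eigenvalues (with algebraic multiplicities) are λ = -5 with multiplicity 1, λ = 1 with multiplicity 2.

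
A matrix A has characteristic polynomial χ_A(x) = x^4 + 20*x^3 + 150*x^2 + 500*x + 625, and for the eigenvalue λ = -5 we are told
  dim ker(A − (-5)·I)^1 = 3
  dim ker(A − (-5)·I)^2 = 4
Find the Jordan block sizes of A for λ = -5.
Block sizes for λ = -5: [2, 1, 1]

From the dimensions of kernels of powers, the number of Jordan blocks of size at least j is d_j − d_{j−1} where d_j = dim ker(N^j) (with d_0 = 0). Computing the differences gives [3, 1].
The number of blocks of size exactly k is (#blocks of size ≥ k) − (#blocks of size ≥ k + 1), so the partition is: 2 block(s) of size 1, 1 block(s) of size 2.
In nonincreasing order the block sizes are [2, 1, 1].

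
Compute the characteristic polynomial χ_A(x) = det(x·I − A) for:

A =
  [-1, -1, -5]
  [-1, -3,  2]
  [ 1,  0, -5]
x^3 + 9*x^2 + 27*x + 27

Expanding det(x·I − A) (e.g. by cofactor expansion or by noting that A is similar to its Jordan form J, which has the same characteristic polynomial as A) gives
  χ_A(x) = x^3 + 9*x^2 + 27*x + 27
which factors as (x + 3)^3. The eigenvalues (with algebraic multiplicities) are λ = -3 with multiplicity 3.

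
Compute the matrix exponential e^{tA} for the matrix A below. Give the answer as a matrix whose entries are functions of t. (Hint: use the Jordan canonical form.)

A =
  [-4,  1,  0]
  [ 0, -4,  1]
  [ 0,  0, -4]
e^{tA} =
  [exp(-4*t), t*exp(-4*t), t^2*exp(-4*t)/2]
  [0, exp(-4*t), t*exp(-4*t)]
  [0, 0, exp(-4*t)]

Strategy: write A = P · J · P⁻¹ where J is a Jordan canonical form, so e^{tA} = P · e^{tJ} · P⁻¹, and e^{tJ} can be computed block-by-block.

A has Jordan form
J =
  [-4,  1,  0]
  [ 0, -4,  1]
  [ 0,  0, -4]
(up to reordering of blocks).

Per-block formulas:
  For a 3×3 Jordan block J_3(-4): exp(t · J_3(-4)) = e^(-4t)·(I + t·N + (t^2/2)·N^2), where N is the 3×3 nilpotent shift.

After assembling e^{tJ} and conjugating by P, we get:

e^{tA} =
  [exp(-4*t), t*exp(-4*t), t^2*exp(-4*t)/2]
  [0, exp(-4*t), t*exp(-4*t)]
  [0, 0, exp(-4*t)]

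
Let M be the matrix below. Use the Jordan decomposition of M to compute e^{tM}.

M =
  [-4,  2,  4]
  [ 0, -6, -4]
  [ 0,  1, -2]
e^{tM} =
  [exp(-4*t), 2*t*exp(-4*t), 4*t*exp(-4*t)]
  [0, -2*t*exp(-4*t) + exp(-4*t), -4*t*exp(-4*t)]
  [0, t*exp(-4*t), 2*t*exp(-4*t) + exp(-4*t)]

Strategy: write M = P · J · P⁻¹ where J is a Jordan canonical form, so e^{tM} = P · e^{tJ} · P⁻¹, and e^{tJ} can be computed block-by-block.

M has Jordan form
J =
  [-4,  1,  0]
  [ 0, -4,  0]
  [ 0,  0, -4]
(up to reordering of blocks).

Per-block formulas:
  For a 1×1 block at λ = -4: exp(t · [-4]) = [e^(-4t)].
  For a 2×2 Jordan block J_2(-4): exp(t · J_2(-4)) = e^(-4t)·(I + t·N), where N is the 2×2 nilpotent shift.

After assembling e^{tJ} and conjugating by P, we get:

e^{tM} =
  [exp(-4*t), 2*t*exp(-4*t), 4*t*exp(-4*t)]
  [0, -2*t*exp(-4*t) + exp(-4*t), -4*t*exp(-4*t)]
  [0, t*exp(-4*t), 2*t*exp(-4*t) + exp(-4*t)]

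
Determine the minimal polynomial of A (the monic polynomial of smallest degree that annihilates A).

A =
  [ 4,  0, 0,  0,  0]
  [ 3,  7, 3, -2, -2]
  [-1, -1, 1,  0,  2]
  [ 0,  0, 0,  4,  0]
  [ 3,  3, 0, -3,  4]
x^3 - 12*x^2 + 48*x - 64

The characteristic polynomial is χ_A(x) = (x - 4)^5, so the eigenvalues are known. The minimal polynomial is
  m_A(x) = Π_λ (x − λ)^{k_λ}
where k_λ is the size of the *largest* Jordan block for λ (equivalently, the smallest k with (A − λI)^k v = 0 for every generalised eigenvector v of λ).

  λ = 4: largest Jordan block has size 3, contributing (x − 4)^3

So m_A(x) = (x - 4)^3 = x^3 - 12*x^2 + 48*x - 64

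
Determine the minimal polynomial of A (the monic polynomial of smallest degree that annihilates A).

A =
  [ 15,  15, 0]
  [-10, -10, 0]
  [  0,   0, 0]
x^2 - 5*x

The characteristic polynomial is χ_A(x) = x^2*(x - 5), so the eigenvalues are known. The minimal polynomial is
  m_A(x) = Π_λ (x − λ)^{k_λ}
where k_λ is the size of the *largest* Jordan block for λ (equivalently, the smallest k with (A − λI)^k v = 0 for every generalised eigenvector v of λ).

  λ = 0: largest Jordan block has size 1, contributing (x − 0)
  λ = 5: largest Jordan block has size 1, contributing (x − 5)

So m_A(x) = x*(x - 5) = x^2 - 5*x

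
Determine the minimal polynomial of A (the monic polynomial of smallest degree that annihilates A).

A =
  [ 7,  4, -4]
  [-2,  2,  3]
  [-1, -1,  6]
x^3 - 15*x^2 + 75*x - 125

The characteristic polynomial is χ_A(x) = (x - 5)^3, so the eigenvalues are known. The minimal polynomial is
  m_A(x) = Π_λ (x − λ)^{k_λ}
where k_λ is the size of the *largest* Jordan block for λ (equivalently, the smallest k with (A − λI)^k v = 0 for every generalised eigenvector v of λ).

  λ = 5: largest Jordan block has size 3, contributing (x − 5)^3

So m_A(x) = (x - 5)^3 = x^3 - 15*x^2 + 75*x - 125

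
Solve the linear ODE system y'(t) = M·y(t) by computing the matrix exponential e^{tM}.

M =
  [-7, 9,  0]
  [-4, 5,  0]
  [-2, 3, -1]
e^{tM} =
  [-6*t*exp(-t) + exp(-t), 9*t*exp(-t), 0]
  [-4*t*exp(-t), 6*t*exp(-t) + exp(-t), 0]
  [-2*t*exp(-t), 3*t*exp(-t), exp(-t)]

Strategy: write M = P · J · P⁻¹ where J is a Jordan canonical form, so e^{tM} = P · e^{tJ} · P⁻¹, and e^{tJ} can be computed block-by-block.

M has Jordan form
J =
  [-1,  1,  0]
  [ 0, -1,  0]
  [ 0,  0, -1]
(up to reordering of blocks).

Per-block formulas:
  For a 1×1 block at λ = -1: exp(t · [-1]) = [e^(-1t)].
  For a 2×2 Jordan block J_2(-1): exp(t · J_2(-1)) = e^(-1t)·(I + t·N), where N is the 2×2 nilpotent shift.

After assembling e^{tJ} and conjugating by P, we get:

e^{tM} =
  [-6*t*exp(-t) + exp(-t), 9*t*exp(-t), 0]
  [-4*t*exp(-t), 6*t*exp(-t) + exp(-t), 0]
  [-2*t*exp(-t), 3*t*exp(-t), exp(-t)]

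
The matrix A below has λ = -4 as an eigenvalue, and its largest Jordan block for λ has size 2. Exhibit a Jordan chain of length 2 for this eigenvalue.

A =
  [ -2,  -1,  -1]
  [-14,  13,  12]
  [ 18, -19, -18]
A Jordan chain for λ = -4 of length 2:
v_1 = (4, -8, 16)ᵀ
v_2 = (3, 2, 0)ᵀ

Let N = A − (-4)·I. We want v_2 with N^2 v_2 = 0 but N^1 v_2 ≠ 0; then v_{j-1} := N · v_j for j = 2, …, 2.

Pick v_2 = (3, 2, 0)ᵀ.
Then v_1 = N · v_2 = (4, -8, 16)ᵀ.

Sanity check: (A − (-4)·I) v_1 = (0, 0, 0)ᵀ = 0. ✓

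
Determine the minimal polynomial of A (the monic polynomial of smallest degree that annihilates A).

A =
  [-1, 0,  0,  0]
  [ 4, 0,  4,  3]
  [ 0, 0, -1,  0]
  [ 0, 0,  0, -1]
x^2 + x

The characteristic polynomial is χ_A(x) = x*(x + 1)^3, so the eigenvalues are known. The minimal polynomial is
  m_A(x) = Π_λ (x − λ)^{k_λ}
where k_λ is the size of the *largest* Jordan block for λ (equivalently, the smallest k with (A − λI)^k v = 0 for every generalised eigenvector v of λ).

  λ = -1: largest Jordan block has size 1, contributing (x + 1)
  λ = 0: largest Jordan block has size 1, contributing (x − 0)

So m_A(x) = x*(x + 1) = x^2 + x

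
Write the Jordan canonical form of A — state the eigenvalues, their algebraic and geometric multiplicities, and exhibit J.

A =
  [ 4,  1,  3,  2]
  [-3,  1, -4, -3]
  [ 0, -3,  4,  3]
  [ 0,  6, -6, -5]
J_3(1) ⊕ J_1(1)

The characteristic polynomial is
  det(x·I − A) = x^4 - 4*x^3 + 6*x^2 - 4*x + 1 = (x - 1)^4

Eigenvalues and multiplicities (the geometric multiplicity of λ is n − rank(A − λI), which equals the number of Jordan blocks for λ):
  λ = 1: algebraic multiplicity = 4, geometric multiplicity = 2

Determining the block sizes for each eigenvalue:
  λ = 1: with am = 4 and gm = 2, the partition is not yet determined (e.g. several partitions of 4 into 2 parts exist). Let N = A − (1)·I. Computing rank(N^1) = 2, rank(N^2) = 1, rank(N^3) = 0; the number of blocks of size ≥ j is rank(N^{j−1}) − rank(N^j), giving [2, 1, 1]. So we have 1 block(s) of size 3, 1 block(s) of size 1 → block sizes [3, 1]

Assembling the blocks gives a Jordan form
J =
  [1, 1, 0, 0]
  [0, 1, 1, 0]
  [0, 0, 1, 0]
  [0, 0, 0, 1]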